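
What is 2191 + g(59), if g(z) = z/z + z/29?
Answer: 63627/29 ≈ 2194.0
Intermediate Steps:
g(z) = 1 + z/29 (g(z) = 1 + z*(1/29) = 1 + z/29)
2191 + g(59) = 2191 + (1 + (1/29)*59) = 2191 + (1 + 59/29) = 2191 + 88/29 = 63627/29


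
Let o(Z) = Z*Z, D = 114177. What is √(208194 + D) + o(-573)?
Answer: 328329 + 21*√731 ≈ 3.2890e+5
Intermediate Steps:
o(Z) = Z²
√(208194 + D) + o(-573) = √(208194 + 114177) + (-573)² = √322371 + 328329 = 21*√731 + 328329 = 328329 + 21*√731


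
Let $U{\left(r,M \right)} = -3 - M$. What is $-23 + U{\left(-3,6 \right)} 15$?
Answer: $-158$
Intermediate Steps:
$-23 + U{\left(-3,6 \right)} 15 = -23 + \left(-3 - 6\right) 15 = -23 - 135 = -158$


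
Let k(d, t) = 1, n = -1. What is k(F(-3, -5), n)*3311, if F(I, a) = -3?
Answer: 3311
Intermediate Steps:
k(F(-3, -5), n)*3311 = 1*3311 = 3311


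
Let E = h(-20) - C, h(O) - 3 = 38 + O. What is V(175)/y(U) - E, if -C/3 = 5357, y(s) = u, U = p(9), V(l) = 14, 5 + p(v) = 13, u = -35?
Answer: -80462/5 ≈ -16092.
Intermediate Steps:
p(v) = 8 (p(v) = -5 + 13 = 8)
U = 8
y(s) = -35
h(O) = 41 + O (h(O) = 3 + (38 + O) = 41 + O)
C = -16071 (C = -3*5357 = -16071)
E = 16092 (E = (41 - 20) - 1*(-16071) = 21 + 16071 = 16092)
V(175)/y(U) - E = 14/(-35) - 1*16092 = 14*(-1/35) - 16092 = -⅖ - 16092 = -80462/5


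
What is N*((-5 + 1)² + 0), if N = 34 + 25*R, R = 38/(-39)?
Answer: 6016/39 ≈ 154.26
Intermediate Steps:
R = -38/39 (R = 38*(-1/39) = -38/39 ≈ -0.97436)
N = 376/39 (N = 34 + 25*(-38/39) = 34 - 950/39 = 376/39 ≈ 9.6410)
N*((-5 + 1)² + 0) = 376*((-5 + 1)² + 0)/39 = 376*((-4)² + 0)/39 = 376*(16 + 0)/39 = (376/39)*16 = 6016/39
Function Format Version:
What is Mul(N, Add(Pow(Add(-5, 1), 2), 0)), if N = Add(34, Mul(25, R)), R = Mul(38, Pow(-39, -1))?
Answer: Rational(6016, 39) ≈ 154.26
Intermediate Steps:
R = Rational(-38, 39) (R = Mul(38, Rational(-1, 39)) = Rational(-38, 39) ≈ -0.97436)
N = Rational(376, 39) (N = Add(34, Mul(25, Rational(-38, 39))) = Add(34, Rational(-950, 39)) = Rational(376, 39) ≈ 9.6410)
Mul(N, Add(Pow(Add(-5, 1), 2), 0)) = Mul(Rational(376, 39), Add(Pow(Add(-5, 1), 2), 0)) = Mul(Rational(376, 39), Add(Pow(-4, 2), 0)) = Mul(Rational(376, 39), Add(16, 0)) = Mul(Rational(376, 39), 16) = Rational(6016, 39)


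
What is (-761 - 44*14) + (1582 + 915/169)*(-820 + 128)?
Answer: -185877629/169 ≈ -1.0999e+6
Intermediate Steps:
(-761 - 44*14) + (1582 + 915/169)*(-820 + 128) = (-761 - 616) + (1582 + 915*(1/169))*(-692) = -1377 + (1582 + 915/169)*(-692) = -1377 + (268273/169)*(-692) = -1377 - 185644916/169 = -185877629/169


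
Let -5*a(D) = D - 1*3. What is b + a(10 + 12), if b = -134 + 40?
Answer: -489/5 ≈ -97.800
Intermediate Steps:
a(D) = ⅗ - D/5 (a(D) = -(D - 1*3)/5 = -(D - 3)/5 = -(-3 + D)/5 = ⅗ - D/5)
b = -94
b + a(10 + 12) = -94 + (⅗ - (10 + 12)/5) = -94 + (⅗ - ⅕*22) = -94 + (⅗ - 22/5) = -94 - 19/5 = -489/5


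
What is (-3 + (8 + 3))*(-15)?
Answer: -120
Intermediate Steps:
(-3 + (8 + 3))*(-15) = (-3 + 11)*(-15) = 8*(-15) = -120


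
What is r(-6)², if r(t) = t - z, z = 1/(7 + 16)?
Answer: 19321/529 ≈ 36.524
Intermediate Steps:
z = 1/23 ≈ 0.043478
r(t) = -1/23 + t (r(t) = t - 1*1/23 = t - 1/23 = -1/23 + t)
r(-6)² = (-1/23 - 6)² = (-139/23)² = 19321/529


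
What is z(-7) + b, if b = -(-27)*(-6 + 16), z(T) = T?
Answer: 263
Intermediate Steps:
b = 270 (b = -(-27)*10 = -1*(-270) = 270)
z(-7) + b = -7 + 270 = 263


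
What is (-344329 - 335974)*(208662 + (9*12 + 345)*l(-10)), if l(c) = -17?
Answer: -136714371183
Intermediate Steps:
(-344329 - 335974)*(208662 + (9*12 + 345)*l(-10)) = (-344329 - 335974)*(208662 + (9*12 + 345)*(-17)) = -680303*(208662 + (108 + 345)*(-17)) = -680303*(208662 + 453*(-17)) = -680303*(208662 - 7701) = -680303*200961 = -136714371183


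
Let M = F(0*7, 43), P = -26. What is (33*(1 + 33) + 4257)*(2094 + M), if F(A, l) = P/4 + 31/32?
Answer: 359483949/32 ≈ 1.1234e+7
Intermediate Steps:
F(A, l) = -177/32 (F(A, l) = -26/4 + 31/32 = -26*1/4 + 31*(1/32) = -13/2 + 31/32 = -177/32)
M = -177/32 ≈ -5.5313
(33*(1 + 33) + 4257)*(2094 + M) = (33*(1 + 33) + 4257)*(2094 - 177/32) = (33*34 + 4257)*(66831/32) = (1122 + 4257)*(66831/32) = 5379*(66831/32) = 359483949/32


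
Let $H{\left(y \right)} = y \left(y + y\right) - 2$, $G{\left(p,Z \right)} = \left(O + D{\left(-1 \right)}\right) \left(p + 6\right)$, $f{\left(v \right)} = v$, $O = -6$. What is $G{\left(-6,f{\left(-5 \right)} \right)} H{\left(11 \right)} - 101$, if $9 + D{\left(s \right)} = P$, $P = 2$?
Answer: $-101$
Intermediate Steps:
$D{\left(s \right)} = -7$ ($D{\left(s \right)} = -9 + 2 = -7$)
$G{\left(p,Z \right)} = -78 - 13 p$ ($G{\left(p,Z \right)} = \left(-6 - 7\right) \left(p + 6\right) = - 13 \left(6 + p\right) = -78 - 13 p$)
$H{\left(y \right)} = -2 + 2 y^{2}$ ($H{\left(y \right)} = y 2 y - 2 = 2 y^{2} - 2 = -2 + 2 y^{2}$)
$G{\left(-6,f{\left(-5 \right)} \right)} H{\left(11 \right)} - 101 = \left(-78 - -78\right) \left(-2 + 2 \cdot 11^{2}\right) - 101 = \left(-78 + 78\right) \left(-2 + 2 \cdot 121\right) - 101 = 0 \left(-2 + 242\right) - 101 = 0 \cdot 240 - 101 = 0 - 101 = -101$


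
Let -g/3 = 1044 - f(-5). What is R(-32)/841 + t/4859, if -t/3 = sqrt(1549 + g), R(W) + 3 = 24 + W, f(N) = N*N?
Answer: -11/841 - 6*I*sqrt(377)/4859 ≈ -0.01308 - 0.023976*I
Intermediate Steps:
f(N) = N**2
g = -3057 (g = -3*(1044 - 1*(-5)**2) = -3*(1044 - 1*25) = -3*(1044 - 25) = -3*1019 = -3057)
R(W) = 21 + W (R(W) = -3 + (24 + W) = 21 + W)
t = -6*I*sqrt(377) (t = -3*sqrt(1549 - 3057) = -6*I*sqrt(377) ≈ -116.5*I)
R(-32)/841 + t/4859 = (21 - 32)/841 - 6*I*sqrt(377)/4859 = -11*1/841 - 6*I*sqrt(377)*(1/4859) = -11/841 - 6*I*sqrt(377)/4859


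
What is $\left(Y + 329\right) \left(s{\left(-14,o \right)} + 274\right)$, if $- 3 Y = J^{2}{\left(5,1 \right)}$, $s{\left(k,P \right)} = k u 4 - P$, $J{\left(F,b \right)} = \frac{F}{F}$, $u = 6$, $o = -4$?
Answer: $- \frac{57188}{3} \approx -19063.0$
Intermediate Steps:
$J{\left(F,b \right)} = 1$
$s{\left(k,P \right)} = - P + 24 k$ ($s{\left(k,P \right)} = k 6 \cdot 4 - P = 6 k 4 - P = 24 k - P = - P + 24 k$)
$Y = - \frac{1}{3}$ ($Y = - \frac{1^{2}}{3} = \left(- \frac{1}{3}\right) 1 = - \frac{1}{3} \approx -0.33333$)
$\left(Y + 329\right) \left(s{\left(-14,o \right)} + 274\right) = \left(- \frac{1}{3} + 329\right) \left(\left(\left(-1\right) \left(-4\right) + 24 \left(-14\right)\right) + 274\right) = \frac{986 \left(\left(4 - 336\right) + 274\right)}{3} = \frac{986 \left(-332 + 274\right)}{3} = \frac{986}{3} \left(-58\right) = - \frac{57188}{3}$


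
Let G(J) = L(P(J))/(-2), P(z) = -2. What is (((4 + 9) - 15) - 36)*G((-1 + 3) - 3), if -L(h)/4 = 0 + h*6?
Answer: 912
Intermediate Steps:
L(h) = -24*h (L(h) = -4*(0 + h*6) = -4*(0 + 6*h) = -24*h)
G(J) = -24 (G(J) = -24*(-2)/(-2) = 48*(-½) = -24)
(((4 + 9) - 15) - 36)*G((-1 + 3) - 3) = (((4 + 9) - 15) - 36)*(-24) = ((13 - 15) - 36)*(-24) = (-2 - 36)*(-24) = -38*(-24) = 912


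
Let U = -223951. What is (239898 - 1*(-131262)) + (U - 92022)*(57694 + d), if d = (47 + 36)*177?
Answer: -22871334445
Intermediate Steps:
d = 14691 (d = 83*177 = 14691)
(239898 - 1*(-131262)) + (U - 92022)*(57694 + d) = (239898 - 1*(-131262)) + (-223951 - 92022)*(57694 + 14691) = (239898 + 131262) - 315973*72385 = 371160 - 22871705605 = -22871334445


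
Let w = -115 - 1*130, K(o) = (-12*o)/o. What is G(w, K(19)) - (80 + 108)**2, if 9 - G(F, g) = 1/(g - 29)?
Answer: -1448734/41 ≈ -35335.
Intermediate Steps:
K(o) = -12
w = -245 (w = -115 - 130 = -245)
G(F, g) = 9 - 1/(-29 + g) (G(F, g) = 9 - 1/(g - 29) = 9 - 1/(-29 + g))
G(w, K(19)) - (80 + 108)**2 = (-262 + 9*(-12))/(-29 - 12) - (80 + 108)**2 = (-262 - 108)/(-41) - 1*188**2 = -1/41*(-370) - 1*35344 = 370/41 - 35344 = -1448734/41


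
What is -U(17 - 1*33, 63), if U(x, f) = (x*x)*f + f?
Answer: -16191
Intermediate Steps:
U(x, f) = f + f*x² (U(x, f) = x²*f + f = f*x² + f = f + f*x²)
-U(17 - 1*33, 63) = -63*(1 + (17 - 1*33)²) = -63*(1 + (17 - 33)²) = -63*(1 + (-16)²) = -63*(1 + 256) = -63*257 = -1*16191 = -16191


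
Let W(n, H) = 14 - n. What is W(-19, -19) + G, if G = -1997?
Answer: -1964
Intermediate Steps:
W(-19, -19) + G = (14 - 1*(-19)) - 1997 = (14 + 19) - 1997 = 33 - 1997 = -1964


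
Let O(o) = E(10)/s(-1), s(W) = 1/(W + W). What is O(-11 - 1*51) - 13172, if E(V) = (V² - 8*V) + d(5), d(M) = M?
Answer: -13222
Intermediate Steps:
E(V) = 5 + V² - 8*V (E(V) = (V² - 8*V) + 5 = 5 + V² - 8*V)
s(W) = 1/(2*W)
O(o) = -50 (O(o) = (5 + 10² - 8*10)/(((½)/(-1))) = (5 + 100 - 80)/(((½)*(-1))) = 25/(-½) = 25*(-2) = -50)
O(-11 - 1*51) - 13172 = -50 - 13172 = -13222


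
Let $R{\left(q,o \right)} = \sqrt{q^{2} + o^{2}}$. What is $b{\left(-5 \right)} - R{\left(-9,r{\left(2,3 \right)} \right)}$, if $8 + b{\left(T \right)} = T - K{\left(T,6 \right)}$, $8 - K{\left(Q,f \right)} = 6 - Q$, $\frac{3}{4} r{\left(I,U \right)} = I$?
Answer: $-10 - \frac{\sqrt{793}}{3} \approx -19.387$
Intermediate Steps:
$r{\left(I,U \right)} = \frac{4 I}{3}$
$K{\left(Q,f \right)} = 2 + Q$ ($K{\left(Q,f \right)} = 8 - \left(6 - Q\right) = 8 + \left(-6 + Q\right) = 2 + Q$)
$R{\left(q,o \right)} = \sqrt{o^{2} + q^{2}}$
$b{\left(T \right)} = -10$ ($b{\left(T \right)} = -8 + \left(T - \left(2 + T\right)\right) = -8 - 2 = -10$)
$b{\left(-5 \right)} - R{\left(-9,r{\left(2,3 \right)} \right)} = -10 - \sqrt{\left(\frac{4}{3} \cdot 2\right)^{2} + \left(-9\right)^{2}} = -10 - \sqrt{\left(\frac{8}{3}\right)^{2} + 81} = -10 - \sqrt{\frac{64}{9} + 81} = -10 - \sqrt{\frac{793}{9}} = -10 - \frac{\sqrt{793}}{3}$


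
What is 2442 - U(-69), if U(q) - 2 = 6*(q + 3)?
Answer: 2836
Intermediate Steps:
U(q) = 20 + 6*q (U(q) = 2 + 6*(q + 3) = 2 + 6*(3 + q) = 2 + (18 + 6*q) = 20 + 6*q)
2442 - U(-69) = 2442 - (20 + 6*(-69)) = 2442 - (20 - 414) = 2442 - 1*(-394) = 2442 + 394 = 2836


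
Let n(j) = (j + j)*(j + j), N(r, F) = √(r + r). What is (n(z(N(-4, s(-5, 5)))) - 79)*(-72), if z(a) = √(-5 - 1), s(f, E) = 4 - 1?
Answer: 7416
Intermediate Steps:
s(f, E) = 3
N(r, F) = √2*√r (N(r, F) = √(2*r) = √2*√r)
z(a) = I*√6 (z(a) = √(-6) = I*√6)
n(j) = 4*j² (n(j) = (2*j)*(2*j) = 4*j²)
(n(z(N(-4, s(-5, 5)))) - 79)*(-72) = (4*(I*√6)² - 79)*(-72) = (4*(-6) - 79)*(-72) = (-24 - 79)*(-72) = -103*(-72) = 7416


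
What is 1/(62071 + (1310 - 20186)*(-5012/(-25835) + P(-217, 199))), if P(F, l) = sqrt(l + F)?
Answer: 38984957465455/6557720871166928329 + 37796201457300*I*sqrt(2)/6557720871166928329 ≈ 5.9449e-6 + 8.151e-6*I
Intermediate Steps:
P(F, l) = sqrt(F + l)
1/(62071 + (1310 - 20186)*(-5012/(-25835) + P(-217, 199))) = 1/(62071 + (1310 - 20186)*(-5012/(-25835) + sqrt(-217 + 199))) = 1/(62071 - 18876*(-5012*(-1/25835) + sqrt(-18))) = 1/(62071 - 18876*(5012/25835 + 3*I*sqrt(2))) = 1/(62071 + (-94606512/25835 - 56628*I*sqrt(2))) = 1/(1508997773/25835 - 56628*I*sqrt(2))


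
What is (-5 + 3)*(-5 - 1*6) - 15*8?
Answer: -98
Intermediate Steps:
(-5 + 3)*(-5 - 1*6) - 15*8 = -2*(-5 - 6) - 120 = -2*(-11) - 120 = 22 - 120 = -98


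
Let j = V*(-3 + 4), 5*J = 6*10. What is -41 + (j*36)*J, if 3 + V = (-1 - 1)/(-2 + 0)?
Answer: -905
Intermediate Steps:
V = -2 (V = -3 + (-1 - 1)/(-2 + 0) = -3 - 2/(-2) = -3 - 2*(-½) = -3 + 1 = -2)
J = 12 (J = (6*10)/5 = (⅕)*60 = 12)
j = -2 (j = -2*(-3 + 4) = -2*1 = -2)
-41 + (j*36)*J = -41 - 2*36*12 = -41 - 72*12 = -41 - 864 = -905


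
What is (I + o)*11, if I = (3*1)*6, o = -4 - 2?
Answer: 132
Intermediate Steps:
o = -6
I = 18 (I = 3*6 = 18)
(I + o)*11 = (18 - 6)*11 = 12*11 = 132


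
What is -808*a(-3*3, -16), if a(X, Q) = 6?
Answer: -4848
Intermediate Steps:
-808*a(-3*3, -16) = -808*6 = -4848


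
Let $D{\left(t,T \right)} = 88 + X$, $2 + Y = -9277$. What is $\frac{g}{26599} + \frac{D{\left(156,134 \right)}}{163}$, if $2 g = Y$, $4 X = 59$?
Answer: $\frac{7907235}{17342548} \approx 0.45594$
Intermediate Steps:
$X = \frac{59}{4}$ ($X = \frac{1}{4} \cdot 59 = \frac{59}{4} \approx 14.75$)
$Y = -9279$ ($Y = -2 - 9277 = -9279$)
$D{\left(t,T \right)} = \frac{411}{4}$ ($D{\left(t,T \right)} = 88 + \frac{59}{4} = \frac{411}{4}$)
$g = - \frac{9279}{2}$ ($g = \frac{1}{2} \left(-9279\right) = - \frac{9279}{2} \approx -4639.5$)
$\frac{g}{26599} + \frac{D{\left(156,134 \right)}}{163} = - \frac{9279}{2 \cdot 26599} + \frac{411}{4 \cdot 163} = \left(- \frac{9279}{2}\right) \frac{1}{26599} + \frac{411}{4} \cdot \frac{1}{163} = - \frac{9279}{53198} + \frac{411}{652} = \frac{7907235}{17342548}$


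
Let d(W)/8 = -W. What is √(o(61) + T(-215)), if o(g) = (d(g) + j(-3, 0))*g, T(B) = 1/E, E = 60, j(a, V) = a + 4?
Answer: I*√26736285/30 ≈ 172.36*I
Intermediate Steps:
j(a, V) = 4 + a
d(W) = -8*W (d(W) = 8*(-W) = -8*W)
T(B) = 1/60
o(g) = g*(1 - 8*g) (o(g) = (-8*g + (4 - 3))*g = (-8*g + 1)*g = (1 - 8*g)*g = g*(1 - 8*g))
√(o(61) + T(-215)) = √(61*(1 - 8*61) + 1/60) = √(61*(1 - 488) + 1/60) = √(61*(-487) + 1/60) = √(-29707 + 1/60) = √(-1782419/60) = I*√26736285/30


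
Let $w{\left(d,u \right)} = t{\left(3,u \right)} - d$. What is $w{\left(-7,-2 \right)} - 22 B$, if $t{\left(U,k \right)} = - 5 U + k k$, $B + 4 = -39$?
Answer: $942$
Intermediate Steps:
$B = -43$ ($B = -4 - 39 = -43$)
$t{\left(U,k \right)} = k^{2} - 5 U$ ($t{\left(U,k \right)} = - 5 U + k^{2} = k^{2} - 5 U$)
$w{\left(d,u \right)} = -15 + u^{2} - d$ ($w{\left(d,u \right)} = \left(u^{2} - 15\right) - d = \left(-15 + u^{2}\right) - d = -15 + u^{2} - d$)
$w{\left(-7,-2 \right)} - 22 B = \left(-15 + \left(-2\right)^{2} - -7\right) - -946 = \left(-15 + 4 + 7\right) + 946 = -4 + 946 = 942$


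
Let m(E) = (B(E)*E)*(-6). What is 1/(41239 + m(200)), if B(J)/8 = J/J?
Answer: 1/31639 ≈ 3.1607e-5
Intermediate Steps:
B(J) = 8 (B(J) = 8*(J/J) = 8*1 = 8)
m(E) = -48*E (m(E) = (8*E)*(-6) = -48*E)
1/(41239 + m(200)) = 1/(41239 - 48*200) = 1/(41239 - 9600) = 1/31639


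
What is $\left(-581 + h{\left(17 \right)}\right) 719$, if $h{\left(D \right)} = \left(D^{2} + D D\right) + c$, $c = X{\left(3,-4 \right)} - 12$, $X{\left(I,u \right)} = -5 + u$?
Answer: $-17256$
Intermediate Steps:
$c = -21$ ($c = \left(-5 - 4\right) - 12 = -9 - 12 = -21$)
$h{\left(D \right)} = -21 + 2 D^{2}$ ($h{\left(D \right)} = \left(D^{2} + D D\right) - 21 = \left(D^{2} + D^{2}\right) - 21 = 2 D^{2} - 21 = -21 + 2 D^{2}$)
$\left(-581 + h{\left(17 \right)}\right) 719 = \left(-581 - \left(21 - 2 \cdot 17^{2}\right)\right) 719 = \left(-581 + \left(-21 + 2 \cdot 289\right)\right) 719 = \left(-581 + \left(-21 + 578\right)\right) 719 = \left(-581 + 557\right) 719 = \left(-24\right) 719 = -17256$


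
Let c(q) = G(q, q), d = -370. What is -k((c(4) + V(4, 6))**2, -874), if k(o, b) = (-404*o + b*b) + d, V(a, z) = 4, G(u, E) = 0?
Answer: -757042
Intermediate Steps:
c(q) = 0
k(o, b) = -370 + b**2 - 404*o (k(o, b) = (-404*o + b*b) - 370 = (-404*o + b**2) - 370 = (b**2 - 404*o) - 370 = -370 + b**2 - 404*o)
-k((c(4) + V(4, 6))**2, -874) = -(-370 + (-874)**2 - 404*(0 + 4)**2) = -(-370 + 763876 - 404*4**2) = -(-370 + 763876 - 404*16) = -(-370 + 763876 - 6464) = -1*757042 = -757042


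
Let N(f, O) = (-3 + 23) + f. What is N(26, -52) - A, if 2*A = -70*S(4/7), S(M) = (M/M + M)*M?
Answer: 542/7 ≈ 77.429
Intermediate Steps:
N(f, O) = 20 + f
S(M) = M*(1 + M) (S(M) = (1 + M)*M = M*(1 + M))
A = -220/7 (A = (-70*4/7*(1 + 4/7))/2 = (-70*4*(1/7)*(1 + 4*(1/7)))/2 = (-40*(1 + 4/7))/2 = (-40*11/7)/2 = (-70*44/49)/2 = (1/2)*(-440/7) = -220/7 ≈ -31.429)
N(26, -52) - A = (20 + 26) - 1*(-220/7) = 46 + 220/7 = 542/7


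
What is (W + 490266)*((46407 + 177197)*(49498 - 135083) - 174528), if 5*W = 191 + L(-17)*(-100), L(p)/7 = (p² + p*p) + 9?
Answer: -39052022928221028/5 ≈ -7.8104e+15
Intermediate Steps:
L(p) = 63 + 14*p² (L(p) = 7*((p² + p*p) + 9) = 7*((p² + p²) + 9) = 7*(2*p² + 9) = 7*(9 + 2*p²) = 63 + 14*p²)
W = -410709/5 (W = (191 + (63 + 14*(-17)²)*(-100))/5 = (191 + (63 + 14*289)*(-100))/5 = (191 + (63 + 4046)*(-100))/5 = (191 + 4109*(-100))/5 = (191 - 410900)/5 = (⅕)*(-410709) = -410709/5 ≈ -82142.)
(W + 490266)*((46407 + 177197)*(49498 - 135083) - 174528) = (-410709/5 + 490266)*((46407 + 177197)*(49498 - 135083) - 174528) = 2040621*(223604*(-85585) - 174528)/5 = 2040621*(-19137148340 - 174528)/5 = (2040621/5)*(-19137322868) = -39052022928221028/5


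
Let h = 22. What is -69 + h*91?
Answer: 1933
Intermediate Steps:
-69 + h*91 = -69 + 22*91 = -69 + 2002 = 1933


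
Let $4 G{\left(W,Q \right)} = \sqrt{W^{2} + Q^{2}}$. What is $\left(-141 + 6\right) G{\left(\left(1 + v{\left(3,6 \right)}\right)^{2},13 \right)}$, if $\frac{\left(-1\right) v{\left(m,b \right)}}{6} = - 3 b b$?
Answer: $- \frac{135 \sqrt{177410282570}}{4} \approx -1.4216 \cdot 10^{7}$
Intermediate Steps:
$v{\left(m,b \right)} = 18 b^{2}$ ($v{\left(m,b \right)} = - 6 - 3 b b = - 6 \left(- 3 b^{2}\right) = 18 b^{2}$)
$G{\left(W,Q \right)} = \frac{\sqrt{Q^{2} + W^{2}}}{4}$ ($G{\left(W,Q \right)} = \frac{\sqrt{W^{2} + Q^{2}}}{4} = \frac{\sqrt{Q^{2} + W^{2}}}{4}$)
$\left(-141 + 6\right) G{\left(\left(1 + v{\left(3,6 \right)}\right)^{2},13 \right)} = \left(-141 + 6\right) \frac{\sqrt{13^{2} + \left(\left(1 + 18 \cdot 6^{2}\right)^{2}\right)^{2}}}{4} = - 135 \frac{\sqrt{169 + \left(\left(1 + 18 \cdot 36\right)^{2}\right)^{2}}}{4} = - 135 \frac{\sqrt{169 + \left(\left(1 + 648\right)^{2}\right)^{2}}}{4} = - 135 \frac{\sqrt{169 + \left(649^{2}\right)^{2}}}{4} = - 135 \frac{\sqrt{169 + 421201^{2}}}{4} = - 135 \frac{\sqrt{169 + 177410282401}}{4} = - 135 \frac{\sqrt{177410282570}}{4} = - \frac{135 \sqrt{177410282570}}{4}$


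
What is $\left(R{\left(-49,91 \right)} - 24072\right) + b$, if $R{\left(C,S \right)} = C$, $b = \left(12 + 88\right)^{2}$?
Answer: $-14121$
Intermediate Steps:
$b = 10000$ ($b = 100^{2} = 10000$)
$\left(R{\left(-49,91 \right)} - 24072\right) + b = \left(-49 - 24072\right) + 10000 = -24121 + 10000 = -14121$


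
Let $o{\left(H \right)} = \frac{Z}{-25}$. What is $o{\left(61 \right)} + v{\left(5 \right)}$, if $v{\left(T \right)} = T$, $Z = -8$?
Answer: $\frac{133}{25} \approx 5.32$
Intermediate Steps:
$o{\left(H \right)} = \frac{8}{25}$ ($o{\left(H \right)} = - \frac{8}{-25} = \left(-8\right) \left(- \frac{1}{25}\right) = \frac{8}{25}$)
$o{\left(61 \right)} + v{\left(5 \right)} = \frac{8}{25} + 5 = \frac{133}{25}$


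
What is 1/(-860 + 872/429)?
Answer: -429/368068 ≈ -0.0011655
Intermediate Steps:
1/(-860 + 872/429) = 1/(-368068/429) = -429/368068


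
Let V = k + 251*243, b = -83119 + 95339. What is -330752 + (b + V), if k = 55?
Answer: -257484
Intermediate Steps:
b = 12220
V = 61048 (V = 55 + 251*243 = 55 + 60993 = 61048)
-330752 + (b + V) = -330752 + (12220 + 61048) = -330752 + 73268 = -257484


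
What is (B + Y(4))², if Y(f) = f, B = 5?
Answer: 81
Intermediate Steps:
(B + Y(4))² = (5 + 4)² = 9² = 81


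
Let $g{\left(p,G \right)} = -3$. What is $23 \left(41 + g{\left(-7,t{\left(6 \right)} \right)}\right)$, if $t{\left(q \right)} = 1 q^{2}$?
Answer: $874$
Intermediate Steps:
$t{\left(q \right)} = q^{2}$
$23 \left(41 + g{\left(-7,t{\left(6 \right)} \right)}\right) = 23 \left(41 - 3\right) = 23 \cdot 38 = 874$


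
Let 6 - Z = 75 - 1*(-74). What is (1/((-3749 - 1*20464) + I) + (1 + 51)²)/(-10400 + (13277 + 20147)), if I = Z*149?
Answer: 123086079/1048052480 ≈ 0.11744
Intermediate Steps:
Z = -143 (Z = 6 - (75 - 1*(-74)) = 6 - (75 + 74) = 6 - 1*149 = 6 - 149 = -143)
I = -21307 (I = -143*149 = -21307)
(1/((-3749 - 1*20464) + I) + (1 + 51)²)/(-10400 + (13277 + 20147)) = (1/((-3749 - 1*20464) - 21307) + (1 + 51)²)/(-10400 + (13277 + 20147)) = (1/((-3749 - 20464) - 21307) + 52²)/(-10400 + 33424) = (1/(-24213 - 21307) + 2704)/23024 = (1/(-45520) + 2704)*(1/23024) = (-1/45520 + 2704)*(1/23024) = (123086079/45520)*(1/23024) = 123086079/1048052480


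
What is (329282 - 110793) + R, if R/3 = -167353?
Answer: -283570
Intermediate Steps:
R = -502059 (R = 3*(-167353) = -502059)
(329282 - 110793) + R = (329282 - 110793) - 502059 = 218489 - 502059 = -283570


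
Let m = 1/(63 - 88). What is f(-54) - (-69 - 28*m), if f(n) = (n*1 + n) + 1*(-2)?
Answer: -1053/25 ≈ -42.120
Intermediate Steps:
f(n) = -2 + 2*n (f(n) = (n + n) - 2 = 2*n - 2 = -2 + 2*n)
m = -1/25 (m = 1/(-25) = -1/25 ≈ -0.040000)
f(-54) - (-69 - 28*m) = (-2 + 2*(-54)) - (-69 - 28*(-1/25)) = (-2 - 108) - (-69 + 28/25) = -110 - 1*(-1697/25) = -110 + 1697/25 = -1053/25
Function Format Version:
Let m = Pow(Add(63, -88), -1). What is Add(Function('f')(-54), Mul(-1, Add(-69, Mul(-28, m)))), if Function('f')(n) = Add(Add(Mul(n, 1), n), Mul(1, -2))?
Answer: Rational(-1053, 25) ≈ -42.120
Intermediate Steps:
Function('f')(n) = Add(-2, Mul(2, n)) (Function('f')(n) = Add(Add(n, n), -2) = Add(Mul(2, n), -2) = Add(-2, Mul(2, n)))
m = Rational(-1, 25) (m = Pow(-25, -1) = Rational(-1, 25) ≈ -0.040000)
Add(Function('f')(-54), Mul(-1, Add(-69, Mul(-28, m)))) = Add(Add(-2, Mul(2, -54)), Mul(-1, Add(-69, Mul(-28, Rational(-1, 25))))) = Add(Add(-2, -108), Mul(-1, Add(-69, Rational(28, 25)))) = Add(-110, Mul(-1, Rational(-1697, 25))) = Add(-110, Rational(1697, 25)) = Rational(-1053, 25)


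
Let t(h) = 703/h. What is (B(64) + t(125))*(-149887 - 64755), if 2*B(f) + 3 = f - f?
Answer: -110647951/125 ≈ -8.8518e+5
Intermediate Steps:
B(f) = -3/2 (B(f) = -3/2 + (f - f)/2 = -3/2 + (½)*0 = -3/2 + 0 = -3/2)
(B(64) + t(125))*(-149887 - 64755) = (-3/2 + 703/125)*(-149887 - 64755) = (-3/2 + 703*(1/125))*(-214642) = (-3/2 + 703/125)*(-214642) = (1031/250)*(-214642) = -110647951/125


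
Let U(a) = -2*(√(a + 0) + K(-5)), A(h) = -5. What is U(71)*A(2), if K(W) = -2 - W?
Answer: 30 + 10*√71 ≈ 114.26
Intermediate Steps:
U(a) = -6 - 2*√a (U(a) = -2*(√(a + 0) + (-2 - 1*(-5))) = -2*(√a + (-2 + 5)) = -2*(√a + 3) = -2*(3 + √a) = -6 - 2*√a)
U(71)*A(2) = (-6 - 2*√71)*(-5) = 30 + 10*√71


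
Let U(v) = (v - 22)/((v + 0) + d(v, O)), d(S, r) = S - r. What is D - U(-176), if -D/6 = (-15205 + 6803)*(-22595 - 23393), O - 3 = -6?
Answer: -809103122742/349 ≈ -2.3183e+9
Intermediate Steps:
O = -3 (O = 3 - 6 = -3)
D = -2318347056 (D = -6*(-15205 + 6803)*(-22595 - 23393) = -(-50412)*(-45988) = -6*386391176 = -2318347056)
U(v) = (-22 + v)/(3 + 2*v) (U(v) = (v - 22)/((v + 0) + (v - 1*(-3))) = (-22 + v)/(v + (v + 3)) = (-22 + v)/(v + (3 + v)) = (-22 + v)/(3 + 2*v))
D - U(-176) = -2318347056 - (-22 - 176)/(3 + 2*(-176)) = -2318347056 - (-198)/(3 - 352) = -2318347056 - (-198)/(-349) = -2318347056 - (-1)*(-198)/349 = -2318347056 - 1*198/349 = -2318347056 - 198/349 = -809103122742/349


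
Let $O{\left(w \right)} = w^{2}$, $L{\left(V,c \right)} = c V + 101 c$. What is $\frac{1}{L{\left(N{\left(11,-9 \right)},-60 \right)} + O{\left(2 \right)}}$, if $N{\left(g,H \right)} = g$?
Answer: $- \frac{1}{6716} \approx -0.0001489$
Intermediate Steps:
$L{\left(V,c \right)} = 101 c + V c$ ($L{\left(V,c \right)} = V c + 101 c = 101 c + V c$)
$\frac{1}{L{\left(N{\left(11,-9 \right)},-60 \right)} + O{\left(2 \right)}} = \frac{1}{- 60 \left(101 + 11\right) + 2^{2}} = \frac{1}{\left(-60\right) 112 + 4} = \frac{1}{-6720 + 4} = \frac{1}{-6716} = - \frac{1}{6716}$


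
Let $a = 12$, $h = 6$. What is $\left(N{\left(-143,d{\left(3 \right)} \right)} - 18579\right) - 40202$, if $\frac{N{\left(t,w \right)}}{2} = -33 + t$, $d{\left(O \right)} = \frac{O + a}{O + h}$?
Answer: $-59133$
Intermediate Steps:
$d{\left(O \right)} = \frac{12 + O}{6 + O}$ ($d{\left(O \right)} = \frac{O + 12}{O + 6} = \frac{12 + O}{6 + O}$)
$N{\left(t,w \right)} = -66 + 2 t$ ($N{\left(t,w \right)} = 2 \left(-33 + t\right) = -66 + 2 t$)
$\left(N{\left(-143,d{\left(3 \right)} \right)} - 18579\right) - 40202 = \left(\left(-66 + 2 \left(-143\right)\right) - 18579\right) - 40202 = \left(\left(-66 - 286\right) - 18579\right) - 40202 = \left(-352 - 18579\right) - 40202 = -18931 - 40202 = -59133$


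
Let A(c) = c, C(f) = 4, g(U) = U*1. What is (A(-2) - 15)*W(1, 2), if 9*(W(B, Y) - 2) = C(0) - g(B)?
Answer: -119/3 ≈ -39.667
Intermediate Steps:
g(U) = U
W(B, Y) = 22/9 - B/9 (W(B, Y) = 2 + (4 - B)/9 = 2 + (4/9 - B/9) = 22/9 - B/9)
(A(-2) - 15)*W(1, 2) = (-2 - 15)*(22/9 - 1/9*1) = -17*(22/9 - 1/9) = -17*7/3 = -119/3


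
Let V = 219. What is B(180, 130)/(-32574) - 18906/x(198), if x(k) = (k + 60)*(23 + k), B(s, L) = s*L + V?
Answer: -109030677/103183574 ≈ -1.0567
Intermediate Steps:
B(s, L) = 219 + L*s (B(s, L) = s*L + 219 = L*s + 219 = 219 + L*s)
x(k) = (23 + k)*(60 + k) (x(k) = (60 + k)*(23 + k) = (23 + k)*(60 + k))
B(180, 130)/(-32574) - 18906/x(198) = (219 + 130*180)/(-32574) - 18906/(1380 + 198² + 83*198) = (219 + 23400)*(-1/32574) - 18906/(1380 + 39204 + 16434) = 23619*(-1/32574) - 18906/57018 = -7873/10858 - 18906*1/57018 = -7873/10858 - 3151/9503 = -109030677/103183574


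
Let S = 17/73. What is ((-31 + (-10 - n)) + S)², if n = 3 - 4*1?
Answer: 8427409/5329 ≈ 1581.4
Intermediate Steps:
n = -1 (n = 3 - 4 = -1)
S = 17/73 (S = 17*(1/73) = 17/73 ≈ 0.23288)
((-31 + (-10 - n)) + S)² = ((-31 + (-10 - 1*(-1))) + 17/73)² = ((-31 + (-10 + 1)) + 17/73)² = ((-31 - 9) + 17/73)² = (-40 + 17/73)² = (-2903/73)² = 8427409/5329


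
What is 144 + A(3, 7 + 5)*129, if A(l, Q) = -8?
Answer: -888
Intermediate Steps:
144 + A(3, 7 + 5)*129 = 144 - 8*129 = 144 - 1032 = -888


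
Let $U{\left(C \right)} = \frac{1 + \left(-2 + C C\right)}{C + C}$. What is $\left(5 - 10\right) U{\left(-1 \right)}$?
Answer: $0$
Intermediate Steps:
$U{\left(C \right)} = \frac{-1 + C^{2}}{2 C}$ ($U{\left(C \right)} = \frac{1 + \left(-2 + C^{2}\right)}{2 C} = \left(-1 + C^{2}\right) \frac{1}{2 C} = \frac{-1 + C^{2}}{2 C}$)
$\left(5 - 10\right) U{\left(-1 \right)} = \left(5 - 10\right) \frac{-1 + \left(-1\right)^{2}}{2 \left(-1\right)} = - 5 \cdot \frac{1}{2} \left(-1\right) \left(-1 + 1\right) = - 5 \cdot \frac{1}{2} \left(-1\right) 0 = \left(-5\right) 0 = 0$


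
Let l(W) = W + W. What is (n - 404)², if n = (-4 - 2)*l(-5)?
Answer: 118336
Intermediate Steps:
l(W) = 2*W
n = 60 (n = (-4 - 2)*(2*(-5)) = -6*(-10) = 60)
(n - 404)² = (60 - 404)² = (-344)² = 118336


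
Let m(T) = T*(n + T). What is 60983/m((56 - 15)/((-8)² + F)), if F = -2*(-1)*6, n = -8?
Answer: -352237808/23247 ≈ -15152.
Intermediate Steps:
F = 12 (F = 2*6 = 12)
m(T) = T*(-8 + T)
60983/m((56 - 15)/((-8)² + F)) = 60983/((((56 - 15)/((-8)² + 12))*(-8 + (56 - 15)/((-8)² + 12)))) = 60983/(((41/(64 + 12))*(-8 + 41/(64 + 12)))) = 60983/(((41/76)*(-8 + 41/76))) = 60983/(((41*(1/76))*(-8 + 41*(1/76)))) = 60983/((41*(-8 + 41/76)/76)) = 60983/(((41/76)*(-567/76))) = 60983/(-23247/5776) = 60983*(-5776/23247) = -352237808/23247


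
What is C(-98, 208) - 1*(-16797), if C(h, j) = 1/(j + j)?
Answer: 6987553/416 ≈ 16797.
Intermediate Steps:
C(h, j) = 1/(2*j)
C(-98, 208) - 1*(-16797) = (1/2)/208 - 1*(-16797) = (1/2)*(1/208) + 16797 = 1/416 + 16797 = 6987553/416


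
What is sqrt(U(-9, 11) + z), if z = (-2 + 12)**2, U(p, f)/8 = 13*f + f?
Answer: 6*sqrt(37) ≈ 36.497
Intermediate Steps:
U(p, f) = 112*f (U(p, f) = 8*(13*f + f) = 8*(14*f) = 112*f)
z = 100 (z = 10**2 = 100)
sqrt(U(-9, 11) + z) = sqrt(112*11 + 100) = sqrt(1232 + 100) = sqrt(1332) = 6*sqrt(37)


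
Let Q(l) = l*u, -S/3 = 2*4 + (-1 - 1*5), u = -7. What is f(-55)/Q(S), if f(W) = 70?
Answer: 5/3 ≈ 1.6667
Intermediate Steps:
S = -6 (S = -3*(2*4 + (-1 - 1*5)) = -3*(8 + (-1 - 5)) = -3*(8 - 6) = -3*2 = -6)
Q(l) = -7*l (Q(l) = l*(-7) = -7*l)
f(-55)/Q(S) = 70/((-7*(-6))) = 70/42 = 70*(1/42) = 5/3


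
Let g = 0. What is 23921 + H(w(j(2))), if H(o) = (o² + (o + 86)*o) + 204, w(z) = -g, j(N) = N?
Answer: 24125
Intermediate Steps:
w(z) = 0 (w(z) = -1*0 = 0)
H(o) = 204 + o² + o*(86 + o) (H(o) = (o² + (86 + o)*o) + 204 = (o² + o*(86 + o)) + 204 = 204 + o² + o*(86 + o))
23921 + H(w(j(2))) = 23921 + (204 + 2*0² + 86*0) = 23921 + (204 + 2*0 + 0) = 23921 + (204 + 0 + 0) = 23921 + 204 = 24125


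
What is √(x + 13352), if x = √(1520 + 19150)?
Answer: √(13352 + √20670) ≈ 116.17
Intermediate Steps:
x = √20670 ≈ 143.77
√(x + 13352) = √(√20670 + 13352) = √(13352 + √20670)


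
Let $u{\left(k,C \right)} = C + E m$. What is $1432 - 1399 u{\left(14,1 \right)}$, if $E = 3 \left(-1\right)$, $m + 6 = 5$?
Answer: $-4164$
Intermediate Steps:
$m = -1$ ($m = -6 + 5 = -1$)
$E = -3$
$u{\left(k,C \right)} = 3 + C$ ($u{\left(k,C \right)} = C - -3 = C + 3 = 3 + C$)
$1432 - 1399 u{\left(14,1 \right)} = 1432 - 1399 \left(3 + 1\right) = 1432 - 5596 = -4164$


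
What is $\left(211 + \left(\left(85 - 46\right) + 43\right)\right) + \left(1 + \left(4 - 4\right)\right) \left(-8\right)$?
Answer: $285$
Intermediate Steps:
$\left(211 + \left(\left(85 - 46\right) + 43\right)\right) + \left(1 + \left(4 - 4\right)\right) \left(-8\right) = \left(211 + \left(39 + 43\right)\right) + \left(1 + 0\right) \left(-8\right) = \left(211 + 82\right) + 1 \left(-8\right) = 293 - 8 = 285$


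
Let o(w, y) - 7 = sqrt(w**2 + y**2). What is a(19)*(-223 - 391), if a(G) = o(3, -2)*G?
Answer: -81662 - 11666*sqrt(13) ≈ -1.2372e+5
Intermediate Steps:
o(w, y) = 7 + sqrt(w**2 + y**2)
a(G) = G*(7 + sqrt(13)) (a(G) = (7 + sqrt(3**2 + (-2)**2))*G = (7 + sqrt(9 + 4))*G = (7 + sqrt(13))*G = G*(7 + sqrt(13)))
a(19)*(-223 - 391) = (19*(7 + sqrt(13)))*(-223 - 391) = (133 + 19*sqrt(13))*(-614) = -81662 - 11666*sqrt(13)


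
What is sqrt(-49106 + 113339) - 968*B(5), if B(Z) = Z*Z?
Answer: -24200 + 9*sqrt(793) ≈ -23947.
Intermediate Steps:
B(Z) = Z**2
sqrt(-49106 + 113339) - 968*B(5) = sqrt(-49106 + 113339) - 968*5**2 = sqrt(64233) - 968*25 = 9*sqrt(793) - 24200 = -24200 + 9*sqrt(793)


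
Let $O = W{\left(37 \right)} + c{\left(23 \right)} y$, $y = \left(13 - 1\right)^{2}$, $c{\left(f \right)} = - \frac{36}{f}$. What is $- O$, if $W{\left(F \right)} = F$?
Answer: $\frac{4333}{23} \approx 188.39$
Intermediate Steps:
$y = 144$ ($y = 12^{2} = 144$)
$O = - \frac{4333}{23}$ ($O = 37 + - \frac{36}{23} \cdot 144 = 37 + \left(-36\right) \frac{1}{23} \cdot 144 = 37 - \frac{5184}{23} = - \frac{4333}{23} \approx -188.39$)
$- O = \left(-1\right) \left(- \frac{4333}{23}\right) = \frac{4333}{23}$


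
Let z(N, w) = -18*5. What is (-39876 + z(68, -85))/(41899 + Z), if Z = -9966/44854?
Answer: -448158741/469831945 ≈ -0.95387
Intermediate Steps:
z(N, w) = -90
Z = -4983/22427 (Z = -9966*1/44854 = -4983/22427 ≈ -0.22219)
(-39876 + z(68, -85))/(41899 + Z) = (-39876 - 90)/(41899 - 4983/22427) = -39966/939663890/22427 = -39966*22427/939663890 = -448158741/469831945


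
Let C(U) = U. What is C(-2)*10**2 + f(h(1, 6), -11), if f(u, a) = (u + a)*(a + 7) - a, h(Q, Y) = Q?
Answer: -149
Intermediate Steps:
f(u, a) = -a + (7 + a)*(a + u) (f(u, a) = (a + u)*(7 + a) - a = (7 + a)*(a + u) - a = -a + (7 + a)*(a + u))
C(-2)*10**2 + f(h(1, 6), -11) = -2*10**2 + ((-11)**2 + 6*(-11) + 7*1 - 11*1) = -2*100 + (121 - 66 + 7 - 11) = -200 + 51 = -149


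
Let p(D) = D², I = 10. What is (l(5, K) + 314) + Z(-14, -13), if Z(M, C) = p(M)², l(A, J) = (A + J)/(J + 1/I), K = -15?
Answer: 5770870/149 ≈ 38731.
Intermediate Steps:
l(A, J) = (A + J)/(⅒ + J) (l(A, J) = (A + J)/(J + 1/10) = (A + J)/(J + ⅒) = (A + J)/(⅒ + J))
Z(M, C) = M⁴ (Z(M, C) = (M²)² = M⁴)
(l(5, K) + 314) + Z(-14, -13) = (10*(5 - 15)/(1 + 10*(-15)) + 314) + (-14)⁴ = (10*(-10)/(1 - 150) + 314) + 38416 = (10*(-10)/(-149) + 314) + 38416 = (10*(-1/149)*(-10) + 314) + 38416 = (100/149 + 314) + 38416 = 46886/149 + 38416 = 5770870/149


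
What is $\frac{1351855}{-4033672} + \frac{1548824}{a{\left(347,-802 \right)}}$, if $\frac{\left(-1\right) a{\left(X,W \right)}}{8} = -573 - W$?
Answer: $- \frac{781240575011}{923710888} \approx -845.76$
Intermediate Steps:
$a{\left(X,W \right)} = 4584 + 8 W$ ($a{\left(X,W \right)} = - 8 \left(-573 - W\right) = 4584 + 8 W$)
$\frac{1351855}{-4033672} + \frac{1548824}{a{\left(347,-802 \right)}} = \frac{1351855}{-4033672} + \frac{1548824}{4584 + 8 \left(-802\right)} = 1351855 \left(- \frac{1}{4033672}\right) + \frac{1548824}{4584 - 6416} = - \frac{1351855}{4033672} + \frac{1548824}{-1832} = - \frac{1351855}{4033672} + 1548824 \left(- \frac{1}{1832}\right) = - \frac{1351855}{4033672} - \frac{193603}{229} = - \frac{781240575011}{923710888}$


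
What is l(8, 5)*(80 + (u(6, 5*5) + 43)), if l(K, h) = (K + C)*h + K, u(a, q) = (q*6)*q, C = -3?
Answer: 127809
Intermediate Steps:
u(a, q) = 6*q² (u(a, q) = (6*q)*q = 6*q²)
l(K, h) = K + h*(-3 + K) (l(K, h) = (K - 3)*h + K = (-3 + K)*h + K = h*(-3 + K) + K = K + h*(-3 + K))
l(8, 5)*(80 + (u(6, 5*5) + 43)) = (8 - 3*5 + 8*5)*(80 + (6*(5*5)² + 43)) = (8 - 15 + 40)*(80 + (6*25² + 43)) = 33*(80 + (6*625 + 43)) = 33*(80 + (3750 + 43)) = 33*(80 + 3793) = 33*3873 = 127809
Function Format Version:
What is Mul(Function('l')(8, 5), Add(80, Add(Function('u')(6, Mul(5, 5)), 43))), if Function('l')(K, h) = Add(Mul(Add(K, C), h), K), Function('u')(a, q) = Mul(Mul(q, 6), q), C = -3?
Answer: 127809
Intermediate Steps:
Function('u')(a, q) = Mul(6, Pow(q, 2)) (Function('u')(a, q) = Mul(Mul(6, q), q) = Mul(6, Pow(q, 2)))
Function('l')(K, h) = Add(K, Mul(h, Add(-3, K))) (Function('l')(K, h) = Add(Mul(Add(K, -3), h), K) = Add(Mul(Add(-3, K), h), K) = Add(Mul(h, Add(-3, K)), K) = Add(K, Mul(h, Add(-3, K))))
Mul(Function('l')(8, 5), Add(80, Add(Function('u')(6, Mul(5, 5)), 43))) = Mul(Add(8, Mul(-3, 5), Mul(8, 5)), Add(80, Add(Mul(6, Pow(Mul(5, 5), 2)), 43))) = Mul(Add(8, -15, 40), Add(80, Add(Mul(6, Pow(25, 2)), 43))) = Mul(33, Add(80, Add(Mul(6, 625), 43))) = Mul(33, Add(80, Add(3750, 43))) = Mul(33, Add(80, 3793)) = Mul(33, 3873) = 127809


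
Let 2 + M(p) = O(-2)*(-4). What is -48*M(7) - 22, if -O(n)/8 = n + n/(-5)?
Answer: 12658/5 ≈ 2531.6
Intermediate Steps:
O(n) = -32*n/5 (O(n) = -8*(n + n/(-5)) = -8*(n + n*(-⅕)) = -8*(n - n/5) = -32*n/5)
M(p) = -266/5 (M(p) = -2 - 32/5*(-2)*(-4) = -2 + (64/5)*(-4) = -2 - 256/5 = -266/5)
-48*M(7) - 22 = -48*(-266/5) - 22 = 12768/5 - 22 = 12658/5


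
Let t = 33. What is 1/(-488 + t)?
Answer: -1/455 ≈ -0.0021978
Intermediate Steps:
1/(-488 + t) = 1/(-488 + 33) = 1/(-455) = -1/455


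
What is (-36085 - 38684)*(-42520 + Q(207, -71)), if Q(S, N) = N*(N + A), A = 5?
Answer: 2828810346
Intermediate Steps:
Q(S, N) = N*(5 + N) (Q(S, N) = N*(N + 5) = N*(5 + N))
(-36085 - 38684)*(-42520 + Q(207, -71)) = (-36085 - 38684)*(-42520 - 71*(5 - 71)) = -74769*(-42520 - 71*(-66)) = -74769*(-42520 + 4686) = -74769*(-37834) = 2828810346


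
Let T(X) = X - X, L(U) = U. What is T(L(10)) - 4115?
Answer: -4115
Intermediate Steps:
T(X) = 0
T(L(10)) - 4115 = 0 - 4115 = -4115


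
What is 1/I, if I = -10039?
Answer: -1/10039 ≈ -9.9611e-5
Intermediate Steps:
1/I = 1/(-10039) = -1/10039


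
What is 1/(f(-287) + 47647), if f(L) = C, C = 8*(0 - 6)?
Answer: 1/47599 ≈ 2.1009e-5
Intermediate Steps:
C = -48 (C = 8*(-6) = -48)
f(L) = -48
1/(f(-287) + 47647) = 1/(-48 + 47647) = 1/47599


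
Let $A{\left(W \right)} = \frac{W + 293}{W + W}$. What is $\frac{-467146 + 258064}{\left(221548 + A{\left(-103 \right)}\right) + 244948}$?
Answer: $- \frac{7178482}{16016331} \approx -0.4482$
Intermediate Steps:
$A{\left(W \right)} = \frac{293 + W}{2 W}$
$\frac{-467146 + 258064}{\left(221548 + A{\left(-103 \right)}\right) + 244948} = \frac{-467146 + 258064}{\left(221548 + \frac{293 - 103}{2 \left(-103\right)}\right) + 244948} = - \frac{209082}{\left(221548 + \frac{1}{2} \left(- \frac{1}{103}\right) 190\right) + 244948} = - \frac{209082}{\left(221548 - \frac{95}{103}\right) + 244948} = - \frac{209082}{\frac{22819349}{103} + 244948} = - \frac{209082}{\frac{48048993}{103}} = \left(-209082\right) \frac{103}{48048993} = - \frac{7178482}{16016331}$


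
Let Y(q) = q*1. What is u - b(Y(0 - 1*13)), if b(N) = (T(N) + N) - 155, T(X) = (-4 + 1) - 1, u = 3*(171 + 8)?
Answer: 709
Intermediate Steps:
u = 537 (u = 3*179 = 537)
T(X) = -4 (T(X) = -3 - 1 = -4)
Y(q) = q
b(N) = -159 + N (b(N) = (-4 + N) - 155 = -159 + N)
u - b(Y(0 - 1*13)) = 537 - (-159 + (0 - 1*13)) = 537 - (-159 + (0 - 13)) = 537 - (-159 - 13) = 537 - 1*(-172) = 537 + 172 = 709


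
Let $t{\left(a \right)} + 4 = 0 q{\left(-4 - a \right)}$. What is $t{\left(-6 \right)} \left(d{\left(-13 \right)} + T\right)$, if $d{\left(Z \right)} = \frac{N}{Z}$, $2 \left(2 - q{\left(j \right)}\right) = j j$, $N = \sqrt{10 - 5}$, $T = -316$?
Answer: $1264 + \frac{4 \sqrt{5}}{13} \approx 1264.7$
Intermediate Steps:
$N = \sqrt{5} \approx 2.2361$
$q{\left(j \right)} = 2 - \frac{j^{2}}{2}$ ($q{\left(j \right)} = 2 - \frac{j j}{2} = 2 - \frac{j^{2}}{2}$)
$t{\left(a \right)} = -4$ ($t{\left(a \right)} = -4 + 0 \left(2 - \frac{\left(-4 - a\right)^{2}}{2}\right) = -4 + 0 = -4$)
$d{\left(Z \right)} = \frac{\sqrt{5}}{Z}$
$t{\left(-6 \right)} \left(d{\left(-13 \right)} + T\right) = - 4 \left(\frac{\sqrt{5}}{-13} - 316\right) = - 4 \left(\sqrt{5} \left(- \frac{1}{13}\right) - 316\right) = - 4 \left(- \frac{\sqrt{5}}{13} - 316\right) = - 4 \left(-316 - \frac{\sqrt{5}}{13}\right) = 1264 + \frac{4 \sqrt{5}}{13}$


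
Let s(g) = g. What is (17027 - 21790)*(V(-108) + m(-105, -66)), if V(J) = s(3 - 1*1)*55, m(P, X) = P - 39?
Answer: 161942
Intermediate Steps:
m(P, X) = -39 + P
V(J) = 110 (V(J) = (3 - 1*1)*55 = (3 - 1)*55 = 2*55 = 110)
(17027 - 21790)*(V(-108) + m(-105, -66)) = (17027 - 21790)*(110 + (-39 - 105)) = -4763*(110 - 144) = -4763*(-34) = 161942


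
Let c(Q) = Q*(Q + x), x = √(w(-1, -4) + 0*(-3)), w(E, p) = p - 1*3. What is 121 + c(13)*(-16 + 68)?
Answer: 8909 + 676*I*√7 ≈ 8909.0 + 1788.5*I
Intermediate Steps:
w(E, p) = -3 + p (w(E, p) = p - 3 = -3 + p)
x = I*√7 (x = √((-3 - 4) + 0*(-3)) = √(-7 + 0) = √(-7) = I*√7 ≈ 2.6458*I)
c(Q) = Q*(Q + I*√7)
121 + c(13)*(-16 + 68) = 121 + (13*(13 + I*√7))*(-16 + 68) = 121 + (169 + 13*I*√7)*52 = 121 + (8788 + 676*I*√7) = 8909 + 676*I*√7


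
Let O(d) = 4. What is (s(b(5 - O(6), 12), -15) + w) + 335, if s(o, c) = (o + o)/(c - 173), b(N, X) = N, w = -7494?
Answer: -672947/94 ≈ -7159.0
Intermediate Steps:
s(o, c) = 2*o/(-173 + c) (s(o, c) = (2*o)/(-173 + c) = 2*o/(-173 + c))
(s(b(5 - O(6), 12), -15) + w) + 335 = (2*(5 - 1*4)/(-173 - 15) - 7494) + 335 = (2*(5 - 4)/(-188) - 7494) + 335 = (2*1*(-1/188) - 7494) + 335 = (-1/94 - 7494) + 335 = -704437/94 + 335 = -672947/94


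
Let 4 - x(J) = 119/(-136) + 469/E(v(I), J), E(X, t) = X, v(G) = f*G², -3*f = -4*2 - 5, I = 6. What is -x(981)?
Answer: -583/312 ≈ -1.8686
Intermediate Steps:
f = 13/3 (f = -(-4*2 - 5)/3 = -(-8 - 5)/3 = -⅓*(-13) = 13/3 ≈ 4.3333)
v(G) = 13*G²/3
x(J) = 583/312 (x(J) = 4 - (119/(-136) + 469/(((13/3)*6²))) = 4 - (119*(-1/136) + 469/(((13/3)*36))) = 4 - (-7/8 + 469/156) = 4 - 1*665/312 = 4 - 665/312 = 583/312)
-x(981) = -1*583/312 = -583/312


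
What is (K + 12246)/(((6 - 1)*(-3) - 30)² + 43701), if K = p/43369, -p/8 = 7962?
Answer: 88505513/330515149 ≈ 0.26778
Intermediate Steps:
p = -63696 (p = -8*7962 = -63696)
K = -63696/43369 ≈ -1.4687
(K + 12246)/(((6 - 1)*(-3) - 30)² + 43701) = (-63696/43369 + 12246)/(((6 - 1)*(-3) - 30)² + 43701) = 531033078/(43369*((5*(-3) - 30)² + 43701)) = 531033078/(43369*((-15 - 30)² + 43701)) = 531033078/(43369*((-45)² + 43701)) = 531033078/(43369*(2025 + 43701)) = (531033078/43369)/45726 = (531033078/43369)*(1/45726) = 88505513/330515149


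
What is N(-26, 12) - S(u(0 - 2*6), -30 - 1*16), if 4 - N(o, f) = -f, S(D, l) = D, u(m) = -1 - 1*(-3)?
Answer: 14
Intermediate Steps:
u(m) = 2 (u(m) = -1 + 3 = 2)
N(o, f) = 4 + f (N(o, f) = 4 - (-1)*f = 4 + f)
N(-26, 12) - S(u(0 - 2*6), -30 - 1*16) = (4 + 12) - 1*2 = 16 - 2 = 14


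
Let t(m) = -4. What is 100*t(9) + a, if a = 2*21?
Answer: -358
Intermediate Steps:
a = 42
100*t(9) + a = 100*(-4) + 42 = -400 + 42 = -358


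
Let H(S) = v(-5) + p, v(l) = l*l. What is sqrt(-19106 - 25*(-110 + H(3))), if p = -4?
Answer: I*sqrt(16881) ≈ 129.93*I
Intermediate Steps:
v(l) = l**2
H(S) = 21 (H(S) = (-5)**2 - 4 = 25 - 4 = 21)
sqrt(-19106 - 25*(-110 + H(3))) = sqrt(-19106 - 25*(-110 + 21)) = sqrt(-19106 - 25*(-89)) = sqrt(-19106 + 2225) = sqrt(-16881) = I*sqrt(16881)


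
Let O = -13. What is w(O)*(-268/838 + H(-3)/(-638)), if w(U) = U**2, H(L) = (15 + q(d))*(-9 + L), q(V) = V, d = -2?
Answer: -1700816/133661 ≈ -12.725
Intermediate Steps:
H(L) = -117 + 13*L (H(L) = (15 - 2)*(-9 + L) = 13*(-9 + L) = -117 + 13*L)
w(O)*(-268/838 + H(-3)/(-638)) = (-13)**2*(-268/838 + (-117 + 13*(-3))/(-638)) = 169*(-268*1/838 + (-117 - 39)*(-1/638)) = 169*(-134/419 - 156*(-1/638)) = 169*(-134/419 + 78/319) = 169*(-10064/133661) = -1700816/133661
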